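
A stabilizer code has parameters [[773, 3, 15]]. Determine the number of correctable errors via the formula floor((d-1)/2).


Code parameters: [[773, 3, 15]], distance d = 15.
Number of correctable errors = floor((d-1)/2)
= floor((15 - 1)/2)
= floor(14/2)
= 7

7


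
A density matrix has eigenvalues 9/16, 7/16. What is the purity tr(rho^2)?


tr(rho^2) = sum of eigenvalues squared
= (9/16)^2 + (7/16)^2
= (81 + 49) / 256
= 130/256
= 0.5078

0.5078


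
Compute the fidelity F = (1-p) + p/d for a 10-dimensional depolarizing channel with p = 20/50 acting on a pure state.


F = (1-p) + p/d
= (1 - 0.4000) + 0.4000/10
= 0.6000 + 0.0400
= 0.6400

0.6400


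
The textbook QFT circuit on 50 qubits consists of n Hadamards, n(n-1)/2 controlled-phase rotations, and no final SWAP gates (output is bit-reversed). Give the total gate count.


Hadamard gates: 50
Controlled rotations: n*(n-1)/2 = 50*49/2 = 1225
SWAP gates: 0 (omitted)
Total = 50 + 1225
= 1275

1275


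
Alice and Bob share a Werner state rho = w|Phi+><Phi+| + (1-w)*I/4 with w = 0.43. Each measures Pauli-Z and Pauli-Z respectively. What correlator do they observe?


|Phi+> = (|00> + |11>)/sqrt(2)
For the pure Bell state, <Z_A Z_B> = +1 (Bell-state Pauli correlator).
The maximally-mixed part I/4 has tr(I/4 * P tensor P) = 0 for any traceless Pauli P.
So <Z_A Z_B>_rho = w * (+1) + (1 - w) * 0
= 0.43 * (+1)
= 0.4300

0.4300


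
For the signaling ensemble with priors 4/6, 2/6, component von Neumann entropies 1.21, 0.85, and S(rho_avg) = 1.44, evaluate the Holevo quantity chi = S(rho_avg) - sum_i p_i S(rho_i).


chi = S(rho) - sum_i p_i * S(rho_i)
Weighted entropy = 4/6 * 1.21 + 2/6 * 0.85
= 1.0900
chi = 1.44 - 1.0900
= 0.3500

0.3500


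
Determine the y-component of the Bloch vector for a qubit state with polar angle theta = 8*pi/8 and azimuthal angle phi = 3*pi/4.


theta = 3.1416, phi = 2.3562
r_y = sin(theta)*sin(phi) = 0.0000 * 0.7071
r_y = 0.0000

0.0000


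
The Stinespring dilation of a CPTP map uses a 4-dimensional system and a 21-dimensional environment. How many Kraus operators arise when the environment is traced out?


Tracing out the environment in an orthonormal basis {|i>_E} gives Kraus operators K_i = <i|_E U |0>_E.
Number of Kraus operators = dim(H_env) = d_env
= 21

21


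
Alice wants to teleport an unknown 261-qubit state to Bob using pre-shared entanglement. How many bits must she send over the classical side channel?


Quantum teleportation requires 2 classical bits per qubit teleported.
261 qubit(s) -> 2 * 261 = 522 classical bits

522


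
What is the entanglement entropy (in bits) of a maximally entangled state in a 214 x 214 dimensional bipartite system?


For a maximally entangled state in d x d:
S = log2(d) = log2(214)
= 7.7415

7.7415


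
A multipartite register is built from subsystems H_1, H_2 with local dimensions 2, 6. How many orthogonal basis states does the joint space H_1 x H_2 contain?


dim(H_1 x H_2) = 2 * 6
= 12

12


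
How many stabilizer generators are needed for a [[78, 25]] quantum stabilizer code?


For an [[n,k]] stabilizer code:
Number of stabilizer generators = n - k
= 78 - 25
= 53

53


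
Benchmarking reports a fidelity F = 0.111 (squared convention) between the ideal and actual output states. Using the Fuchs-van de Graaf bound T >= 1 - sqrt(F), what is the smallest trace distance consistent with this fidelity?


Fuchs-van de Graaf (squared-fidelity convention): 1 - sqrt(F) <= T <= sqrt(1 - F).
Lower bound: T >= 1 - sqrt(F)
sqrt(F) = sqrt(0.111) = 0.3332
T >= 1 - 0.3332
T >= 0.6668

0.6668


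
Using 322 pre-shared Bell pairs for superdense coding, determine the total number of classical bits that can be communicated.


Superdense coding allows 2 classical bits per shared entangled pair.
322 pair(s) -> 2 * 322 = 644 classical bits

644


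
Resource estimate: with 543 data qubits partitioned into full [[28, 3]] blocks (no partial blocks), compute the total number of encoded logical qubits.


Each code block uses 28 physical qubits for 3 logical qubit(s).
Number of complete blocks = floor(543 / 28) = 19
Logical qubits = 19 * 3
= 57

57


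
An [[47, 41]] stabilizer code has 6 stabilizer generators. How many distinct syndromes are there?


Each stabilizer generator gives a binary (+1 or -1) measurement outcome.
With 6 independent generators:
Total syndromes = 2^6
= 64

64


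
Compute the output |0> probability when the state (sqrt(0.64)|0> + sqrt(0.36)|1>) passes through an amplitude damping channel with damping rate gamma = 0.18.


For amplitude damping with parameter gamma on state sqrt(a)|0> + sqrt(b)|1>:
alpha^2 = 0.64, beta^2 = 0.36
P(|0>) = alpha^2 + gamma * beta^2
= 0.64 + 0.18 * 0.36
= 0.64 + 0.0648
= 0.7048

0.7048


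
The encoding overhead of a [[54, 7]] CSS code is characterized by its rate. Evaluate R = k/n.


Code rate R = k/n
= 7/54
= 0.1296

0.1296


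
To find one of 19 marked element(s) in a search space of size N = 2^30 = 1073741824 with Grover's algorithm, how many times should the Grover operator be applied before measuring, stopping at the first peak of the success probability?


After j Grover iterations the success probability is P(j) = sin^2((2j+1)*theta), where sin(theta) = sqrt(k/N).
N = 2^30 = 1073741824, k = 19
sin(theta) = sqrt(k/N) = 0.000133023039
theta = arcsin(sqrt(k/N)) = 0.0001330230394 rad
P(j) reaches its first maximum when (2j+1)*theta is as close as possible to pi/2, i.e. j = round(pi/(4*theta) - 1/2).
pi/(4*theta) - 1/2 = 5903.7266
(For comparison, the common estimate pi/4 * sqrt(N/k) = 5904.2266; the exact maximiser is used here.)
Optimal iterations = 5904

5904


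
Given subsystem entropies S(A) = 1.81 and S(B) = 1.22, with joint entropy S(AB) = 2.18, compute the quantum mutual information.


I(A:B) = S(A) + S(B) - S(AB)
= 1.81 + 1.22 - 2.18
= 0.8500

0.8500


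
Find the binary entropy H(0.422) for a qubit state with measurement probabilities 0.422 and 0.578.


S = -p*log2(p) - (1-p)*log2(1-p)
p = 0.4220, 1-p = 0.5780
= -0.4220 * log2(0.4220) - 0.5780 * log2(0.5780)
= -(-0.5253) - (-0.4571)
= 0.9824

0.9824


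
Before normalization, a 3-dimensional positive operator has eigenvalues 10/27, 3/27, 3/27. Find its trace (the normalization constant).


tr(M) = sum of eigenvalues
= 10/27 + 3/27 + 3/27
= 16/27
= 0.5926

0.5926


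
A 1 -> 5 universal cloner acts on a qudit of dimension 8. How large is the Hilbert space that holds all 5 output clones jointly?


Output space = H^(tensor 5) where dim(H) = 8
dim = 8^5
= 64 (after 2 factors)
= 512 (after 3 factors)
= 4096 (after 4 factors)
= 32768 (after 5 factors)
= 32768

32768


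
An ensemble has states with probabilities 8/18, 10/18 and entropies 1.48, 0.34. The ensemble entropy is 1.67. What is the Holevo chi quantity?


chi = S(rho) - sum_i p_i * S(rho_i)
Weighted entropy = 8/18 * 1.48 + 10/18 * 0.34
= 0.8467
chi = 1.67 - 0.8467
= 0.8233

0.8233


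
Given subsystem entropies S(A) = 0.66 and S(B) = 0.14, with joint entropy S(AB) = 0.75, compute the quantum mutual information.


I(A:B) = S(A) + S(B) - S(AB)
= 0.66 + 0.14 - 0.75
= 0.0500

0.0500


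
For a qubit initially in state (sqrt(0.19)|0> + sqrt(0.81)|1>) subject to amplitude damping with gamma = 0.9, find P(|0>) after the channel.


For amplitude damping with parameter gamma on state sqrt(a)|0> + sqrt(b)|1>:
alpha^2 = 0.19, beta^2 = 0.81
P(|0>) = alpha^2 + gamma * beta^2
= 0.19 + 0.9 * 0.81
= 0.19 + 0.7290
= 0.9190

0.9190


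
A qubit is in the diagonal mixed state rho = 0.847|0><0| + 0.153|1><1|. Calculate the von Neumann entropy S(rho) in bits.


S = -p*log2(p) - (1-p)*log2(1-p)
p = 0.8470, 1-p = 0.1530
= -0.8470 * log2(0.8470) - 0.1530 * log2(0.1530)
= -(-0.2029) - (-0.4144)
= 0.6173

0.6173


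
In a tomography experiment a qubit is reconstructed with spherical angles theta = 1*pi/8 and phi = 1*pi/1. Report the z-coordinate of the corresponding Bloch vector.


theta = 0.3927, phi = 3.1416
r_z = cos(theta) = 0.9239

0.9239


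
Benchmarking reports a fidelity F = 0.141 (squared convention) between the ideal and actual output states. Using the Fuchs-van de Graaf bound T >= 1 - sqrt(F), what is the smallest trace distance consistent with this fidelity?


Fuchs-van de Graaf (squared-fidelity convention): 1 - sqrt(F) <= T <= sqrt(1 - F).
Lower bound: T >= 1 - sqrt(F)
sqrt(F) = sqrt(0.141) = 0.3755
T >= 1 - 0.3755
T >= 0.6245

0.6245


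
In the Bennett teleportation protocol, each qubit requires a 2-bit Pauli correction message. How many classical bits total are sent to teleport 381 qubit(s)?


Quantum teleportation requires 2 classical bits per qubit teleported.
381 qubit(s) -> 2 * 381 = 762 classical bits

762


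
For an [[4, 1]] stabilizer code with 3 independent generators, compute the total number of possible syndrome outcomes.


Each stabilizer generator gives a binary (+1 or -1) measurement outcome.
With 3 independent generators:
Total syndromes = 2^3
= 8

8


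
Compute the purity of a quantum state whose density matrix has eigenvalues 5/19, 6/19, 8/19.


tr(rho^2) = sum of eigenvalues squared
= (5/19)^2 + (6/19)^2 + (8/19)^2
= (25 + 36 + 64) / 361
= 125/361
= 0.3463

0.3463


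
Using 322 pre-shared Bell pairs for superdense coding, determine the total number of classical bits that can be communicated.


Superdense coding allows 2 classical bits per shared entangled pair.
322 pair(s) -> 2 * 322 = 644 classical bits

644


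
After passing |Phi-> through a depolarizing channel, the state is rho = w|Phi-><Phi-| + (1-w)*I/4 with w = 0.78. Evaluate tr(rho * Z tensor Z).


|Phi-> = (|00> - |11>)/sqrt(2)
For the pure Bell state, <Z_A Z_B> = +1 (Bell-state Pauli correlator).
The maximally-mixed part I/4 has tr(I/4 * P tensor P) = 0 for any traceless Pauli P.
So <Z_A Z_B>_rho = w * (+1) + (1 - w) * 0
= 0.78 * (+1)
= 0.7800

0.7800


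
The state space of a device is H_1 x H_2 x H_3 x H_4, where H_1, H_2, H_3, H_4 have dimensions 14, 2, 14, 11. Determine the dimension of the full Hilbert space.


dim(H_1 x H_2 x H_3 x H_4) = 14 * 2 * 14 * 11
= 28 * 14 * 11
= 392 * 11
= 4312

4312


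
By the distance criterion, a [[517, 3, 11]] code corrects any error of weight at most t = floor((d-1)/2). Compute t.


Code parameters: [[517, 3, 11]], distance d = 11.
Number of correctable errors = floor((d-1)/2)
= floor((11 - 1)/2)
= floor(10/2)
= 5

5


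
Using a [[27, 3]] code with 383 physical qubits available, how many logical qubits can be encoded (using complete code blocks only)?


Each code block uses 27 physical qubits for 3 logical qubit(s).
Number of complete blocks = floor(383 / 27) = 14
Logical qubits = 14 * 3
= 42

42


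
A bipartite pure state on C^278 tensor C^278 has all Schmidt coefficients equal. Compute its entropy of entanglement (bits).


For a maximally entangled state in d x d:
S = log2(d) = log2(278)
= 8.1189

8.1189


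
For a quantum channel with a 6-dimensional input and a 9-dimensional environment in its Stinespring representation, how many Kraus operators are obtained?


Tracing out the environment in an orthonormal basis {|i>_E} gives Kraus operators K_i = <i|_E U |0>_E.
Number of Kraus operators = dim(H_env) = d_env
= 9

9


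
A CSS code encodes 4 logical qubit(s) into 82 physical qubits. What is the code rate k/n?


Code rate R = k/n
= 4/82
= 0.0488

0.0488


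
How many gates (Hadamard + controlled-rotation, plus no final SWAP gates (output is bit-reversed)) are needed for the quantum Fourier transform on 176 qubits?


Hadamard gates: 176
Controlled rotations: n*(n-1)/2 = 176*175/2 = 15400
SWAP gates: 0 (omitted)
Total = 176 + 15400
= 15576

15576


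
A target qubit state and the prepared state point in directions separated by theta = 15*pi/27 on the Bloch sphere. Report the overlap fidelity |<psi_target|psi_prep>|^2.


For states separated by angle theta on Bloch sphere:
F = cos^2(theta/2)
theta = 15*pi/27 = 1.7453
theta/2 = 0.8727
cos(theta/2) = 0.6428
F = 0.4132

0.4132


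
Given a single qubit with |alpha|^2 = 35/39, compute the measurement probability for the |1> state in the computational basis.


|alpha|^2 = 35/39 = 0.8974
|beta|^2 = 1 - 35/39 = 4/39 = 0.1026
P(|1>) = |beta|^2 = 0.1026

0.1026


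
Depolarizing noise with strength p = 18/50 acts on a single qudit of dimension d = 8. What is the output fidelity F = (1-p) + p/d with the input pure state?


F = (1-p) + p/d
= (1 - 0.3600) + 0.3600/8
= 0.6400 + 0.0450
= 0.6850

0.6850


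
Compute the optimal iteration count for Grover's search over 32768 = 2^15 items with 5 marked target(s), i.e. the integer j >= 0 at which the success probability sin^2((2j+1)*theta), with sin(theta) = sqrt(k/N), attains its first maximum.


After j Grover iterations the success probability is P(j) = sin^2((2j+1)*theta), where sin(theta) = sqrt(k/N).
N = 2^15 = 32768, k = 5
sin(theta) = sqrt(k/N) = 0.01235264711
theta = arcsin(sqrt(k/N)) = 0.01235296128 rad
P(j) reaches its first maximum when (2j+1)*theta is as close as possible to pi/2, i.e. j = round(pi/(4*theta) - 1/2).
pi/(4*theta) - 1/2 = 63.0797
(For comparison, the common estimate pi/4 * sqrt(N/k) = 63.5814; the exact maximiser is used here.)
Optimal iterations = 63

63


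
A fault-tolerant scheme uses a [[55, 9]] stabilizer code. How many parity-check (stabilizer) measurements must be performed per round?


For an [[n,k]] stabilizer code:
Number of stabilizer generators = n - k
= 55 - 9
= 46

46


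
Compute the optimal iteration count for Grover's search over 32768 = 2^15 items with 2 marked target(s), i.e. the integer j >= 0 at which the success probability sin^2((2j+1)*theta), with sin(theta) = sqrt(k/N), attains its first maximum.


After j Grover iterations the success probability is P(j) = sin^2((2j+1)*theta), where sin(theta) = sqrt(k/N).
N = 2^15 = 32768, k = 2
sin(theta) = sqrt(k/N) = 0.0078125
theta = arcsin(sqrt(k/N)) = 0.007812579475 rad
P(j) reaches its first maximum when (2j+1)*theta is as close as possible to pi/2, i.e. j = round(pi/(4*theta) - 1/2).
pi/(4*theta) - 1/2 = 100.0299
(For comparison, the common estimate pi/4 * sqrt(N/k) = 100.5310; the exact maximiser is used here.)
Optimal iterations = 100

100


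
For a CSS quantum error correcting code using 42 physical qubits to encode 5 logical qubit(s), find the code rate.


Code rate R = k/n
= 5/42
= 0.1190

0.1190


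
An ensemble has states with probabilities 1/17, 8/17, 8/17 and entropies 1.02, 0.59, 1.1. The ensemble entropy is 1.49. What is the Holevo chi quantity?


chi = S(rho) - sum_i p_i * S(rho_i)
Weighted entropy = 1/17 * 1.02 + 8/17 * 0.59 + 8/17 * 1.1
= 0.8553
chi = 1.49 - 0.8553
= 0.6347

0.6347


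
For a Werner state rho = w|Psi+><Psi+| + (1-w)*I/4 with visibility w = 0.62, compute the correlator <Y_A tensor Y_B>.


|Psi+> = (|01> + |10>)/sqrt(2)
For the pure Bell state, <Y_A Y_B> = +1 (Bell-state Pauli correlator).
The maximally-mixed part I/4 has tr(I/4 * P tensor P) = 0 for any traceless Pauli P.
So <Y_A Y_B>_rho = w * (+1) + (1 - w) * 0
= 0.62 * (+1)
= 0.6200

0.6200


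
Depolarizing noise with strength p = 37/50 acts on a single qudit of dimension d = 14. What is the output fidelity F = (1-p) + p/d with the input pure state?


F = (1-p) + p/d
= (1 - 0.7400) + 0.7400/14
= 0.2600 + 0.0529
= 0.3129

0.3129


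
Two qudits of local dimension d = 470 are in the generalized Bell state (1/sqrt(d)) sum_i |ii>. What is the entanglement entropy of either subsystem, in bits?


For a maximally entangled state in d x d:
S = log2(d) = log2(470)
= 8.8765

8.8765


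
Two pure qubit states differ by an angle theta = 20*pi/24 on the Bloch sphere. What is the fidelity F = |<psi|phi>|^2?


For states separated by angle theta on Bloch sphere:
F = cos^2(theta/2)
theta = 20*pi/24 = 2.6180
theta/2 = 1.3090
cos(theta/2) = 0.2588
F = 0.0670

0.0670


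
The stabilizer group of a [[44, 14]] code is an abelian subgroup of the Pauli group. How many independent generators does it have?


For an [[n,k]] stabilizer code:
Number of stabilizer generators = n - k
= 44 - 14
= 30

30


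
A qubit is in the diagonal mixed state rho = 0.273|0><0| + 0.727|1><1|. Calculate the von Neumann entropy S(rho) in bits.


S = -p*log2(p) - (1-p)*log2(1-p)
p = 0.2730, 1-p = 0.7270
= -0.2730 * log2(0.2730) - 0.7270 * log2(0.7270)
= -(-0.5113) - (-0.3344)
= 0.8457

0.8457


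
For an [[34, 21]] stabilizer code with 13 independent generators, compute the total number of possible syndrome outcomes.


Each stabilizer generator gives a binary (+1 or -1) measurement outcome.
With 13 independent generators:
Total syndromes = 2^13
= 8192

8192


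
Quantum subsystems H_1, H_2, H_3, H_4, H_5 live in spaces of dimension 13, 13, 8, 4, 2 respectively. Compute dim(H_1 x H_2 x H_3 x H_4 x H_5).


dim(H_1 x H_2 x H_3 x H_4 x H_5) = 13 * 13 * 8 * 4 * 2
= 169 * 8 * 4 * 2
= 1352 * 4 * 2
= 5408 * 2
= 10816

10816


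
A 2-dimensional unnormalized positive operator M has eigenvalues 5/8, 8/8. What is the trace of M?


tr(M) = sum of eigenvalues
= 5/8 + 8/8
= 13/8
= 1.6250

1.6250


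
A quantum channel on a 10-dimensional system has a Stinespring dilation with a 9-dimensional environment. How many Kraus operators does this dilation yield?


Tracing out the environment in an orthonormal basis {|i>_E} gives Kraus operators K_i = <i|_E U |0>_E.
Number of Kraus operators = dim(H_env) = d_env
= 9

9


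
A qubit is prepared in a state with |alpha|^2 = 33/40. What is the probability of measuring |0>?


|alpha|^2 = 33/40 = 0.8250
|beta|^2 = 1 - 33/40 = 7/40 = 0.1750
P(|0>) = |alpha|^2 = 0.8250

0.8250


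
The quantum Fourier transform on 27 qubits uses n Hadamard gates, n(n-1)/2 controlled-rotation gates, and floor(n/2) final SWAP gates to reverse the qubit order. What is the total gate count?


Hadamard gates: 27
Controlled rotations: n*(n-1)/2 = 27*26/2 = 351
SWAP gates: floor(n/2) = floor(27/2) = 13
Total = 27 + 351 + 13
= 391

391


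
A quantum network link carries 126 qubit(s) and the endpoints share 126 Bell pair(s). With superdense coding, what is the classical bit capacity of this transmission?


Superdense coding allows 2 classical bits per shared entangled pair.
126 pair(s) -> 2 * 126 = 252 classical bits

252


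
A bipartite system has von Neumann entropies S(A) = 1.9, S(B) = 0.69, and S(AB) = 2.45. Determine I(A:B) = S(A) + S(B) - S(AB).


I(A:B) = S(A) + S(B) - S(AB)
= 1.9 + 0.69 - 2.45
= 0.1400

0.1400


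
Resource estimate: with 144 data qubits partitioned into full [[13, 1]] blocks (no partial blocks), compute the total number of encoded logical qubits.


Each code block uses 13 physical qubits for 1 logical qubit(s).
Number of complete blocks = floor(144 / 13) = 11
Logical qubits = 11 * 1
= 11

11


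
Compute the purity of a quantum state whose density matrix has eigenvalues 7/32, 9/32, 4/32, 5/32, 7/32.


tr(rho^2) = sum of eigenvalues squared
= (7/32)^2 + (9/32)^2 + (4/32)^2 + (5/32)^2 + (7/32)^2
= (49 + 81 + 16 + 25 + 49) / 1024
= 220/1024
= 0.2148

0.2148


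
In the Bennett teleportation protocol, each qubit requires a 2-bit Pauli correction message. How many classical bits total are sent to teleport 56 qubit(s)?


Quantum teleportation requires 2 classical bits per qubit teleported.
56 qubit(s) -> 2 * 56 = 112 classical bits

112


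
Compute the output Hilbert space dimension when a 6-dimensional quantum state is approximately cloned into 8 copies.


Output space = H^(tensor 8) where dim(H) = 6
dim = 6^8
= 36 (after 2 factors)
= 216 (after 3 factors)
= 1296 (after 4 factors)
= 7776 (after 5 factors)
= 46656 (after 6 factors)
= 279936 (after 7 factors)
= 1679616 (after 8 factors)
= 1679616

1679616


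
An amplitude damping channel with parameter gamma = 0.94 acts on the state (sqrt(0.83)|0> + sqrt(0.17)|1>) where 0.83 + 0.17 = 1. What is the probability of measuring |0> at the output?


For amplitude damping with parameter gamma on state sqrt(a)|0> + sqrt(b)|1>:
alpha^2 = 0.83, beta^2 = 0.17
P(|0>) = alpha^2 + gamma * beta^2
= 0.83 + 0.94 * 0.17
= 0.83 + 0.1598
= 0.9898

0.9898


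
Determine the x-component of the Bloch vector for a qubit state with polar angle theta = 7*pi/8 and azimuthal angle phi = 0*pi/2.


theta = 2.7489, phi = 0.0000
r_x = sin(theta)*cos(phi) = 0.3827 * 1.0000
r_x = 0.3827

0.3827


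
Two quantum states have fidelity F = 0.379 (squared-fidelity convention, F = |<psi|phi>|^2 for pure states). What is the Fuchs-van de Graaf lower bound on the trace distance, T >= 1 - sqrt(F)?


Fuchs-van de Graaf (squared-fidelity convention): 1 - sqrt(F) <= T <= sqrt(1 - F).
Lower bound: T >= 1 - sqrt(F)
sqrt(F) = sqrt(0.379) = 0.6156
T >= 1 - 0.6156
T >= 0.3844

0.3844


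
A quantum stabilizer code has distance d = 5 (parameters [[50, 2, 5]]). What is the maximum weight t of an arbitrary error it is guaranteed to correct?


Code parameters: [[50, 2, 5]], distance d = 5.
Number of correctable errors = floor((d-1)/2)
= floor((5 - 1)/2)
= floor(4/2)
= 2

2


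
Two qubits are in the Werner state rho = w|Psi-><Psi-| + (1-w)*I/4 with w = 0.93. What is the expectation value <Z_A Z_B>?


|Psi-> = (|01> - |10>)/sqrt(2)
For the pure Bell state, <Z_A Z_B> = -1 (Bell-state Pauli correlator).
The maximally-mixed part I/4 has tr(I/4 * P tensor P) = 0 for any traceless Pauli P.
So <Z_A Z_B>_rho = w * (-1) + (1 - w) * 0
= 0.93 * (-1)
= -0.9300

-0.9300


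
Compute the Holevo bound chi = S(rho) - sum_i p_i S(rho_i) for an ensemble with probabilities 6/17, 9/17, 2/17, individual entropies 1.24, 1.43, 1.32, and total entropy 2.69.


chi = S(rho) - sum_i p_i * S(rho_i)
Weighted entropy = 6/17 * 1.24 + 9/17 * 1.43 + 2/17 * 1.32
= 1.3500
chi = 2.69 - 1.3500
= 1.3400

1.3400


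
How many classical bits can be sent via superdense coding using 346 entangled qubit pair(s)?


Superdense coding allows 2 classical bits per shared entangled pair.
346 pair(s) -> 2 * 346 = 692 classical bits

692


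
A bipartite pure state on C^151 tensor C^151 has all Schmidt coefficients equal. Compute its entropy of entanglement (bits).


For a maximally entangled state in d x d:
S = log2(d) = log2(151)
= 7.2384

7.2384


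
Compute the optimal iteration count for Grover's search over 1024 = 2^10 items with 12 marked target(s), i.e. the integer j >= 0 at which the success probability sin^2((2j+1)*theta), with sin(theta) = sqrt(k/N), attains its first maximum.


After j Grover iterations the success probability is P(j) = sin^2((2j+1)*theta), where sin(theta) = sqrt(k/N).
N = 2^10 = 1024, k = 12
sin(theta) = sqrt(k/N) = 0.1082531755
theta = arcsin(sqrt(k/N)) = 0.1084657303 rad
P(j) reaches its first maximum when (2j+1)*theta is as close as possible to pi/2, i.e. j = round(pi/(4*theta) - 1/2).
pi/(4*theta) - 1/2 = 6.7410
(For comparison, the common estimate pi/4 * sqrt(N/k) = 7.2552; the exact maximiser is used here.)
Optimal iterations = 7

7


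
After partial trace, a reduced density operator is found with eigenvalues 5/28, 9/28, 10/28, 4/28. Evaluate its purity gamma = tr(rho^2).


tr(rho^2) = sum of eigenvalues squared
= (5/28)^2 + (9/28)^2 + (10/28)^2 + (4/28)^2
= (25 + 81 + 100 + 16) / 784
= 222/784
= 0.2832

0.2832


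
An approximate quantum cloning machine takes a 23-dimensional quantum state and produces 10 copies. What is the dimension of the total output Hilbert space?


Output space = H^(tensor 10) where dim(H) = 23
dim = 23^10
= 529 (after 2 factors)
= 12167 (after 3 factors)
= 279841 (after 4 factors)
= 6436343 (after 5 factors)
= 148035889 (after 6 factors)
= 3404825447 (after 7 factors)
= 78310985281 (after 8 factors)
= 1801152661463 (after 9 factors)
= 41426511213649 (after 10 factors)
= 41426511213649

41426511213649


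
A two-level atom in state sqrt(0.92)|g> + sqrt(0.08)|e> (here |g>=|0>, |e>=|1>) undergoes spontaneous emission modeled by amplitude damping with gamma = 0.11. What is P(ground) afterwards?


For amplitude damping with parameter gamma on state sqrt(a)|0> + sqrt(b)|1>:
alpha^2 = 0.92, beta^2 = 0.08
P(|0>) = alpha^2 + gamma * beta^2
= 0.92 + 0.11 * 0.08
= 0.92 + 0.0088
= 0.9288

0.9288


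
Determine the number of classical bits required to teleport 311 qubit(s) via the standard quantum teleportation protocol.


Quantum teleportation requires 2 classical bits per qubit teleported.
311 qubit(s) -> 2 * 311 = 622 classical bits

622


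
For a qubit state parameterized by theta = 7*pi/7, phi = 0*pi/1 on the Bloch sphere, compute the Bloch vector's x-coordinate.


theta = 3.1416, phi = 0.0000
r_x = sin(theta)*cos(phi) = 0.0000 * 1.0000
r_x = 0.0000

0.0000


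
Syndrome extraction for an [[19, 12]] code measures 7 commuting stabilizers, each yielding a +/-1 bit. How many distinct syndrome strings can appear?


Each stabilizer generator gives a binary (+1 or -1) measurement outcome.
With 7 independent generators:
Total syndromes = 2^7
= 128

128


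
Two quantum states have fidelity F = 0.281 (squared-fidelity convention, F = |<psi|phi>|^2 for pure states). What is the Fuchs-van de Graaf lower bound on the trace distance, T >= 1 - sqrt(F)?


Fuchs-van de Graaf (squared-fidelity convention): 1 - sqrt(F) <= T <= sqrt(1 - F).
Lower bound: T >= 1 - sqrt(F)
sqrt(F) = sqrt(0.281) = 0.5301
T >= 1 - 0.5301
T >= 0.4699

0.4699


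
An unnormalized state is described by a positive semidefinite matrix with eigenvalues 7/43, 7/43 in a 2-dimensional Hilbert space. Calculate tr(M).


tr(M) = sum of eigenvalues
= 7/43 + 7/43
= 14/43
= 0.3256

0.3256


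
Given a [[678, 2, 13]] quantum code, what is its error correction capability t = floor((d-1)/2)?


Code parameters: [[678, 2, 13]], distance d = 13.
Number of correctable errors = floor((d-1)/2)
= floor((13 - 1)/2)
= floor(12/2)
= 6

6


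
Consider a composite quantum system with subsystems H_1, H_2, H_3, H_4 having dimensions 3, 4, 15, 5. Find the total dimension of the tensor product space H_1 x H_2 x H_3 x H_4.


dim(H_1 x H_2 x H_3 x H_4) = 3 * 4 * 15 * 5
= 12 * 15 * 5
= 180 * 5
= 900

900


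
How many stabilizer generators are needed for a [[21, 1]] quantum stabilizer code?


For an [[n,k]] stabilizer code:
Number of stabilizer generators = n - k
= 21 - 1
= 20

20


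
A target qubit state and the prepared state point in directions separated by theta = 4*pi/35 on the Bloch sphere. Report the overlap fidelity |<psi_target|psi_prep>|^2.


For states separated by angle theta on Bloch sphere:
F = cos^2(theta/2)
theta = 4*pi/35 = 0.3590
theta/2 = 0.1795
cos(theta/2) = 0.9839
F = 0.9681

0.9681


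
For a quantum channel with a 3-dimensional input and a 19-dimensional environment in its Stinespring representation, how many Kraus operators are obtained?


Tracing out the environment in an orthonormal basis {|i>_E} gives Kraus operators K_i = <i|_E U |0>_E.
Number of Kraus operators = dim(H_env) = d_env
= 19

19


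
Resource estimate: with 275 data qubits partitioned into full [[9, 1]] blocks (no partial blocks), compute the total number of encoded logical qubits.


Each code block uses 9 physical qubits for 1 logical qubit(s).
Number of complete blocks = floor(275 / 9) = 30
Logical qubits = 30 * 1
= 30

30


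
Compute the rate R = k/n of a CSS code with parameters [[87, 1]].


Code rate R = k/n
= 1/87
= 0.0115

0.0115


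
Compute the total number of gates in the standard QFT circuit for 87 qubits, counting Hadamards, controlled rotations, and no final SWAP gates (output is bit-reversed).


Hadamard gates: 87
Controlled rotations: n*(n-1)/2 = 87*86/2 = 3741
SWAP gates: 0 (omitted)
Total = 87 + 3741
= 3828

3828


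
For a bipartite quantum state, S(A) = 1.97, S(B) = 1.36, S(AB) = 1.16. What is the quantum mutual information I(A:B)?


I(A:B) = S(A) + S(B) - S(AB)
= 1.97 + 1.36 - 1.16
= 2.1700

2.1700


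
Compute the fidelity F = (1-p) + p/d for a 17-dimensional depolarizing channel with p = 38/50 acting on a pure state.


F = (1-p) + p/d
= (1 - 0.7600) + 0.7600/17
= 0.2400 + 0.0447
= 0.2847

0.2847


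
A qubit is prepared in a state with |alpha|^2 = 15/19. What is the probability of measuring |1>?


|alpha|^2 = 15/19 = 0.7895
|beta|^2 = 1 - 15/19 = 4/19 = 0.2105
P(|1>) = |beta|^2 = 0.2105

0.2105


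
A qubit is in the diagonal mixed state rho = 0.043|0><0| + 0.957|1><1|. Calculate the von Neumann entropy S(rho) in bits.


S = -p*log2(p) - (1-p)*log2(1-p)
p = 0.0430, 1-p = 0.9570
= -0.0430 * log2(0.0430) - 0.9570 * log2(0.9570)
= -(-0.1952) - (-0.0607)
= 0.2559

0.2559


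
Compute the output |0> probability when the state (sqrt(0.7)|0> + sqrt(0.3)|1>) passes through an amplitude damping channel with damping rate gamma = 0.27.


For amplitude damping with parameter gamma on state sqrt(a)|0> + sqrt(b)|1>:
alpha^2 = 0.7, beta^2 = 0.3
P(|0>) = alpha^2 + gamma * beta^2
= 0.7 + 0.27 * 0.3
= 0.7 + 0.0810
= 0.7810

0.7810


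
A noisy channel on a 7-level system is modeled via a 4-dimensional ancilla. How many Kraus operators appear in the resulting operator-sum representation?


Tracing out the environment in an orthonormal basis {|i>_E} gives Kraus operators K_i = <i|_E U |0>_E.
Number of Kraus operators = dim(H_env) = d_env
= 4

4


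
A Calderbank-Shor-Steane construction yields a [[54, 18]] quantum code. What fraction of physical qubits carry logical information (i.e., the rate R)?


Code rate R = k/n
= 18/54
= 0.3333

0.3333


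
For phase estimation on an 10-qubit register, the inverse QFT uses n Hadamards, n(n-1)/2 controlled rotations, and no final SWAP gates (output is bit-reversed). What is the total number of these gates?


Hadamard gates: 10
Controlled rotations: n*(n-1)/2 = 10*9/2 = 45
SWAP gates: 0 (omitted)
Total = 10 + 45
= 55

55


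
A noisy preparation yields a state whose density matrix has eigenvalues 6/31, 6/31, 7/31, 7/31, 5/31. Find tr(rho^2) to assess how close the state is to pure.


tr(rho^2) = sum of eigenvalues squared
= (6/31)^2 + (6/31)^2 + (7/31)^2 + (7/31)^2 + (5/31)^2
= (36 + 36 + 49 + 49 + 25) / 961
= 195/961
= 0.2029

0.2029


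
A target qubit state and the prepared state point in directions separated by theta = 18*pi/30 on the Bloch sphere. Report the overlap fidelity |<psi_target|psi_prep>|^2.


For states separated by angle theta on Bloch sphere:
F = cos^2(theta/2)
theta = 18*pi/30 = 1.8850
theta/2 = 0.9425
cos(theta/2) = 0.5878
F = 0.3455

0.3455


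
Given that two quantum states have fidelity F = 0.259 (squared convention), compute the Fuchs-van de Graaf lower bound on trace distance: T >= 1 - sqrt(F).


Fuchs-van de Graaf (squared-fidelity convention): 1 - sqrt(F) <= T <= sqrt(1 - F).
Lower bound: T >= 1 - sqrt(F)
sqrt(F) = sqrt(0.259) = 0.5089
T >= 1 - 0.5089
T >= 0.4911

0.4911


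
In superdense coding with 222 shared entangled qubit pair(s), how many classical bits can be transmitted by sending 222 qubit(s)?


Superdense coding allows 2 classical bits per shared entangled pair.
222 pair(s) -> 2 * 222 = 444 classical bits

444


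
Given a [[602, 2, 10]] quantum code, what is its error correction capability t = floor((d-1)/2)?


Code parameters: [[602, 2, 10]], distance d = 10.
Number of correctable errors = floor((d-1)/2)
= floor((10 - 1)/2)
= floor(9/2)
= 4

4


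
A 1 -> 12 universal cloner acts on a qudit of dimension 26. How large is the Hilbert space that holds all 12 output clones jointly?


Output space = H^(tensor 12) where dim(H) = 26
dim = 26^12
= 676 (after 2 factors)
= 17576 (after 3 factors)
= 456976 (after 4 factors)
= 11881376 (after 5 factors)
= 308915776 (after 6 factors)
= 8031810176 (after 7 factors)
= 208827064576 (after 8 factors)
= 5429503678976 (after 9 factors)
= 141167095653376 (after 10 factors)
= 3670344486987776 (after 11 factors)
= 95428956661682176 (after 12 factors)
= 95428956661682176

95428956661682176


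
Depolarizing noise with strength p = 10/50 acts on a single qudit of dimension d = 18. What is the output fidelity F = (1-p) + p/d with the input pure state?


F = (1-p) + p/d
= (1 - 0.2000) + 0.2000/18
= 0.8000 + 0.0111
= 0.8111

0.8111


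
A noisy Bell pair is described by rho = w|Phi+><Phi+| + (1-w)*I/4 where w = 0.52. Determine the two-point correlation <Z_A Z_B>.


|Phi+> = (|00> + |11>)/sqrt(2)
For the pure Bell state, <Z_A Z_B> = +1 (Bell-state Pauli correlator).
The maximally-mixed part I/4 has tr(I/4 * P tensor P) = 0 for any traceless Pauli P.
So <Z_A Z_B>_rho = w * (+1) + (1 - w) * 0
= 0.52 * (+1)
= 0.5200

0.5200


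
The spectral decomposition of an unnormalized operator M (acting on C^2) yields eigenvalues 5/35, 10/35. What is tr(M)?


tr(M) = sum of eigenvalues
= 5/35 + 10/35
= 15/35
= 0.4286

0.4286


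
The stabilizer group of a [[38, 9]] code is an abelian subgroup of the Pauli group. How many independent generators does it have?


For an [[n,k]] stabilizer code:
Number of stabilizer generators = n - k
= 38 - 9
= 29

29


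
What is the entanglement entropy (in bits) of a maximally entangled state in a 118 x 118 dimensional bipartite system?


For a maximally entangled state in d x d:
S = log2(d) = log2(118)
= 6.8826

6.8826


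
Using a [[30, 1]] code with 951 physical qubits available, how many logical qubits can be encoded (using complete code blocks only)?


Each code block uses 30 physical qubits for 1 logical qubit(s).
Number of complete blocks = floor(951 / 30) = 31
Logical qubits = 31 * 1
= 31

31


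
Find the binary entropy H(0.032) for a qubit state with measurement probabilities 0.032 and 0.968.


S = -p*log2(p) - (1-p)*log2(1-p)
p = 0.0320, 1-p = 0.9680
= -0.0320 * log2(0.0320) - 0.9680 * log2(0.9680)
= -(-0.1589) - (-0.0454)
= 0.2043

0.2043


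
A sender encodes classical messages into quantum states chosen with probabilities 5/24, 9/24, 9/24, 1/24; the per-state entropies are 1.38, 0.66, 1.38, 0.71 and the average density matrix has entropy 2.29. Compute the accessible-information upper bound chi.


chi = S(rho) - sum_i p_i * S(rho_i)
Weighted entropy = 5/24 * 1.38 + 9/24 * 0.66 + 9/24 * 1.38 + 1/24 * 0.71
= 1.0821
chi = 2.29 - 1.0821
= 1.2079

1.2079


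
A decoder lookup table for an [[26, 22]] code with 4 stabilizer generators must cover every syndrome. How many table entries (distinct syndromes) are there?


Each stabilizer generator gives a binary (+1 or -1) measurement outcome.
With 4 independent generators:
Total syndromes = 2^4
= 16

16


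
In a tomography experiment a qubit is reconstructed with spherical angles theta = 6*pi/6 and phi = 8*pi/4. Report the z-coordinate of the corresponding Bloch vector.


theta = 3.1416, phi = 6.2832
r_z = cos(theta) = -1.0000

-1.0000


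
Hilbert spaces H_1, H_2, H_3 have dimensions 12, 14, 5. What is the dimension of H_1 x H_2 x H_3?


dim(H_1 x H_2 x H_3) = 12 * 14 * 5
= 168 * 5
= 840

840


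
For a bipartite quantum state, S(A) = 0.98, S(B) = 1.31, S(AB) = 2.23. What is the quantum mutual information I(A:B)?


I(A:B) = S(A) + S(B) - S(AB)
= 0.98 + 1.31 - 2.23
= 0.0600

0.0600


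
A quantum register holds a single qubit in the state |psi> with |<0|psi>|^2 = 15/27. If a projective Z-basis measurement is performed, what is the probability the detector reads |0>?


|alpha|^2 = 15/27 = 0.5556
|beta|^2 = 1 - 15/27 = 12/27 = 0.4444
P(|0>) = |alpha|^2 = 0.5556

0.5556


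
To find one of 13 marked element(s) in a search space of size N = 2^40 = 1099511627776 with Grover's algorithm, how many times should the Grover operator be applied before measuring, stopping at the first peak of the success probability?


After j Grover iterations the success probability is P(j) = sin^2((2j+1)*theta), where sin(theta) = sqrt(k/N).
N = 2^40 = 1099511627776, k = 13
sin(theta) = sqrt(k/N) = 3.438521648e-06
theta = arcsin(sqrt(k/N)) = 3.438521648e-06 rad
P(j) reaches its first maximum when (2j+1)*theta is as close as possible to pi/2, i.e. j = round(pi/(4*theta) - 1/2).
pi/(4*theta) - 1/2 = 228411.0803
(For comparison, the common estimate pi/4 * sqrt(N/k) = 228411.5803; the exact maximiser is used here.)
Optimal iterations = 228411

228411


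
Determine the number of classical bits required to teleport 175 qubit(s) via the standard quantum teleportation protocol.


Quantum teleportation requires 2 classical bits per qubit teleported.
175 qubit(s) -> 2 * 175 = 350 classical bits

350


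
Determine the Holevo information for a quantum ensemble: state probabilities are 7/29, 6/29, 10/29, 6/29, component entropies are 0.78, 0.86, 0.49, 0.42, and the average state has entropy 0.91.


chi = S(rho) - sum_i p_i * S(rho_i)
Weighted entropy = 7/29 * 0.78 + 6/29 * 0.86 + 10/29 * 0.49 + 6/29 * 0.42
= 0.6221
chi = 0.91 - 0.6221
= 0.2879

0.2879


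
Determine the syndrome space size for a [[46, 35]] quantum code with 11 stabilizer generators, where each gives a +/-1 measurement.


Each stabilizer generator gives a binary (+1 or -1) measurement outcome.
With 11 independent generators:
Total syndromes = 2^11
= 2048

2048


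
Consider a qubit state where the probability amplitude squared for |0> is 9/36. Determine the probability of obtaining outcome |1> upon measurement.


|alpha|^2 = 9/36 = 0.2500
|beta|^2 = 1 - 9/36 = 27/36 = 0.7500
P(|1>) = |beta|^2 = 0.7500

0.7500


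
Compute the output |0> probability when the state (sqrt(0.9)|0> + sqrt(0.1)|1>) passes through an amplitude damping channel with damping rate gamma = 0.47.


For amplitude damping with parameter gamma on state sqrt(a)|0> + sqrt(b)|1>:
alpha^2 = 0.9, beta^2 = 0.1
P(|0>) = alpha^2 + gamma * beta^2
= 0.9 + 0.47 * 0.1
= 0.9 + 0.0470
= 0.9470

0.9470


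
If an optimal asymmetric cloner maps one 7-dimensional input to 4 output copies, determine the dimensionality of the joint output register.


Output space = H^(tensor 4) where dim(H) = 7
dim = 7^4
= 49 (after 2 factors)
= 343 (after 3 factors)
= 2401 (after 4 factors)
= 2401

2401


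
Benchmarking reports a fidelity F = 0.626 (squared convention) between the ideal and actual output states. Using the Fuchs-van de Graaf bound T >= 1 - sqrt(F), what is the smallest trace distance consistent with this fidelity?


Fuchs-van de Graaf (squared-fidelity convention): 1 - sqrt(F) <= T <= sqrt(1 - F).
Lower bound: T >= 1 - sqrt(F)
sqrt(F) = sqrt(0.626) = 0.7912
T >= 1 - 0.7912
T >= 0.2088

0.2088


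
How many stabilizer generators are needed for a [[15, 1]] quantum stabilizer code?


For an [[n,k]] stabilizer code:
Number of stabilizer generators = n - k
= 15 - 1
= 14

14


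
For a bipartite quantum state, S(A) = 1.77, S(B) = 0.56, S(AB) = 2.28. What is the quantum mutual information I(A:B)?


I(A:B) = S(A) + S(B) - S(AB)
= 1.77 + 0.56 - 2.28
= 0.0500

0.0500


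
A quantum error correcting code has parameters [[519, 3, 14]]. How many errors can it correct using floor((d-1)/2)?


Code parameters: [[519, 3, 14]], distance d = 14.
Number of correctable errors = floor((d-1)/2)
= floor((14 - 1)/2)
= floor(13/2)
= 6

6


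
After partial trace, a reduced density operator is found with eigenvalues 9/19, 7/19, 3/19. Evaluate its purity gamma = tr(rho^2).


tr(rho^2) = sum of eigenvalues squared
= (9/19)^2 + (7/19)^2 + (3/19)^2
= (81 + 49 + 9) / 361
= 139/361
= 0.3850

0.3850


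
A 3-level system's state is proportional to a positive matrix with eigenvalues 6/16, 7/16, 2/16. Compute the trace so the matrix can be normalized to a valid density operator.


tr(M) = sum of eigenvalues
= 6/16 + 7/16 + 2/16
= 15/16
= 0.9375

0.9375


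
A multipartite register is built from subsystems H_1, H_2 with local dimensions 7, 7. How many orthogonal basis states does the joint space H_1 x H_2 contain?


dim(H_1 x H_2) = 7 * 7
= 49

49


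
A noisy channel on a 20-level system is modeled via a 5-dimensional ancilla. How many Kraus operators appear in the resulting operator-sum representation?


Tracing out the environment in an orthonormal basis {|i>_E} gives Kraus operators K_i = <i|_E U |0>_E.
Number of Kraus operators = dim(H_env) = d_env
= 5

5
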